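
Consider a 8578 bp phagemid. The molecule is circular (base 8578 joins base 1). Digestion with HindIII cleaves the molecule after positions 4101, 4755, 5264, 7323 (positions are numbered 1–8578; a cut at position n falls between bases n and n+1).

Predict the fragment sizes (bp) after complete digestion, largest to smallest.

Circular molecule, 4 cuts → 4 fragments:
  4755 − 4101 = 654 bp
  5264 − 4755 = 509 bp
  7323 − 5264 = 2059 bp
  wrap: 8578 − 7323 + 4101 = 5356 bp
Sorted largest to smallest: 5356, 2059, 654, 509 bp.

5356, 2059, 654, 509 bp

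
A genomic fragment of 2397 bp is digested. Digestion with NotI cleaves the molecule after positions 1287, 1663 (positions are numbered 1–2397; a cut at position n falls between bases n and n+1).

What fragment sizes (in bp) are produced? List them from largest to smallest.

1287, 734, 376 bp

Linear molecule, 2 cuts → 3 fragments:
  1287 − 0 = 1287 bp
  1663 − 1287 = 376 bp
  2397 − 1663 = 734 bp
Sorted largest to smallest: 1287, 734, 376 bp.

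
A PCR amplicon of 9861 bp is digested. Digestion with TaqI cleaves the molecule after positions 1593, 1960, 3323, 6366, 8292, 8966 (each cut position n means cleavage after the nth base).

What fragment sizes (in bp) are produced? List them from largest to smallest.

3043, 1926, 1593, 1363, 895, 674, 367 bp

Linear molecule, 6 cuts → 7 fragments:
  1593 − 0 = 1593 bp
  1960 − 1593 = 367 bp
  3323 − 1960 = 1363 bp
  6366 − 3323 = 3043 bp
  8292 − 6366 = 1926 bp
  8966 − 8292 = 674 bp
  9861 − 8966 = 895 bp
Sorted largest to smallest: 3043, 1926, 1593, 1363, 895, 674, 367 bp.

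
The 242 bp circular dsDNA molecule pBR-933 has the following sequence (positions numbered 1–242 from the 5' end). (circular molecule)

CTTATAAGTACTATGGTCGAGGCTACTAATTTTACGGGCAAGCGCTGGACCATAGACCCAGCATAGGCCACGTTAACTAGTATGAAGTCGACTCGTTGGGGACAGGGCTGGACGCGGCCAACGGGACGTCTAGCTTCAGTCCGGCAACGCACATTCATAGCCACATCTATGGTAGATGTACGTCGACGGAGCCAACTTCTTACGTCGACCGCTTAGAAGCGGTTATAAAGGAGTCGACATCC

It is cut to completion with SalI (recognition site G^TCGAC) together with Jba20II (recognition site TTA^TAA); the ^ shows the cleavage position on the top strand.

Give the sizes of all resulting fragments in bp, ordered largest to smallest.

SalI sites (GTCGAC) start at positions 87, 182, 204, 233.
SalI cuts after the first base of each site, so after positions 87, 182, 204, 233.
Jba20II sites (TTATAA) start at positions 2, 223.
Jba20II cuts after base 3 of each site, so after positions 4, 225.
Combined cut positions: 4, 87, 182, 204, 225, 233.
Circular molecule, 6 cuts → 6 fragments:
  5–87 → 83 bp
  88–182 → 95 bp
  183–204 → 22 bp
  205–225 → 21 bp
  226–233 → 8 bp
  234–242 then 1–4 → 9 + 4 = 13 bp
Sorted largest to smallest: 95, 83, 22, 21, 13, 8 bp.

95, 83, 22, 21, 13, 8 bp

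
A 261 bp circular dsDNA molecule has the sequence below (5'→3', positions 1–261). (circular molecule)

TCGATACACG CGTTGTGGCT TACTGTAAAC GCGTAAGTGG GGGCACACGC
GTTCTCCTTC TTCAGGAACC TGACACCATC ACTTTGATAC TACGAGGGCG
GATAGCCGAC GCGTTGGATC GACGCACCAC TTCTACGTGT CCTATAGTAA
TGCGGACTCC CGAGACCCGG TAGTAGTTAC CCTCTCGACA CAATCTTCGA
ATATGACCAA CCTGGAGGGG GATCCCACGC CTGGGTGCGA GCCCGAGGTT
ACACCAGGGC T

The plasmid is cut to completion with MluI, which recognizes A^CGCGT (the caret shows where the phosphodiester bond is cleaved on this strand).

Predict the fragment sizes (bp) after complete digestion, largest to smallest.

MluI sites (ACGCGT) start at positions 8, 29, 47, 109.
MluI cuts after the first base of each site, so after positions 8, 29, 47, 109.
Circular molecule, 4 cuts → 4 fragments:
  9–29 → 21 bp
  30–47 → 18 bp
  48–109 → 62 bp
  110–261 then 1–8 → 152 + 8 = 160 bp
Sorted largest to smallest: 160, 62, 21, 18 bp.

160, 62, 21, 18 bp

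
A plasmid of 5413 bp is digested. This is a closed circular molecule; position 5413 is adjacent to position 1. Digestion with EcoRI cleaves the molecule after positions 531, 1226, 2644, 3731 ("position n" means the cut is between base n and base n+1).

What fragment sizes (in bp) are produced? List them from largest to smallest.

Circular molecule, 4 cuts → 4 fragments:
  1226 − 531 = 695 bp
  2644 − 1226 = 1418 bp
  3731 − 2644 = 1087 bp
  wrap: 5413 − 3731 + 531 = 2213 bp
Sorted largest to smallest: 2213, 1418, 1087, 695 bp.

2213, 1418, 1087, 695 bp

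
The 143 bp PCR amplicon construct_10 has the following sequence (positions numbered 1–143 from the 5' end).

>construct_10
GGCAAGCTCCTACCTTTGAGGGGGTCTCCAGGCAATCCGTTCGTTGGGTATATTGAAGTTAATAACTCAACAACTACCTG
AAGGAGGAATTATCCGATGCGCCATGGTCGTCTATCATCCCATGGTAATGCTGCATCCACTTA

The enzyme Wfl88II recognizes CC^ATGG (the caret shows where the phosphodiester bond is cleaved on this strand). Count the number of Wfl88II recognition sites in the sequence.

CCATGG occurs starting at positions 102, 120.
Wfl88II cuts at 2 sites.

2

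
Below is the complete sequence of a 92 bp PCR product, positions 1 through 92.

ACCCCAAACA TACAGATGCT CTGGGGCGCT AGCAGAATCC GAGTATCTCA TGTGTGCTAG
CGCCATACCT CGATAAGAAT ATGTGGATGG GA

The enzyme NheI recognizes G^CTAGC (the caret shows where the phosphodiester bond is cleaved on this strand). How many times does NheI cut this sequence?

GCTAGC occurs starting at positions 28, 56.
NheI cuts at 2 sites.

2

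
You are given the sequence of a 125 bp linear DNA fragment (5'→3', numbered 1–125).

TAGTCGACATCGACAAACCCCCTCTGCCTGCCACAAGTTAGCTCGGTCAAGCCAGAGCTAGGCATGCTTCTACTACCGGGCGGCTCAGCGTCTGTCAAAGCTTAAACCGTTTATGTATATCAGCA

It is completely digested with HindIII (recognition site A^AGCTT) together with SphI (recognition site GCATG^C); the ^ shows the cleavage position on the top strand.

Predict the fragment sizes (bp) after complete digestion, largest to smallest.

The HindIII site (AAGCTT) starts at position 98.
HindIII cuts after the first base of each site, so after position 98.
The SphI site (GCATGC) starts at position 62.
SphI cuts after base 5 of each site (before the last base), so after position 66.
Combined cut positions: 66, 98.
Linear molecule, 2 cuts → 3 fragments:
  1–66 → 66 bp
  67–98 → 32 bp
  99–125 → 27 bp
Sorted largest to smallest: 66, 32, 27 bp.

66, 32, 27 bp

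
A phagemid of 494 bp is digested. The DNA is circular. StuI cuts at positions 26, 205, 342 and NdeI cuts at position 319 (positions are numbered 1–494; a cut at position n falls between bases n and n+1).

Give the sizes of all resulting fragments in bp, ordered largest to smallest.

Combined cut positions (sorted): 26, 205, 319, 342.
Circular molecule, 4 cuts → 4 fragments:
  205 − 26 = 179 bp
  319 − 205 = 114 bp
  342 − 319 = 23 bp
  wrap: 494 − 342 + 26 = 178 bp
Sorted largest to smallest: 179, 178, 114, 23 bp.

179, 178, 114, 23 bp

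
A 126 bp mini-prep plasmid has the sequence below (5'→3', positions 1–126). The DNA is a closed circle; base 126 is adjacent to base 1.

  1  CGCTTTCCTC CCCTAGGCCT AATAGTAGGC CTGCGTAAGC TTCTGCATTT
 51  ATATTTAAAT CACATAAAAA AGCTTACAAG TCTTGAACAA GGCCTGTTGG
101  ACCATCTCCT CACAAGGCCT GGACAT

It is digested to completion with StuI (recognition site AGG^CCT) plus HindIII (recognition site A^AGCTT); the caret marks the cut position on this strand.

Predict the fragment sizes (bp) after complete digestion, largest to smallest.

StuI sites (AGGCCT) start at positions 15, 27, 90, 115.
StuI cuts after base 3 of each site, so after positions 17, 29, 92, 117.
HindIII sites (AAGCTT) start at positions 37, 70.
HindIII cuts after the first base of each site, so after positions 37, 70.
Combined cut positions: 17, 29, 37, 70, 92, 117.
Circular molecule, 6 cuts → 6 fragments:
  18–29 → 12 bp
  30–37 → 8 bp
  38–70 → 33 bp
  71–92 → 22 bp
  93–117 → 25 bp
  118–126 then 1–17 → 9 + 17 = 26 bp
Sorted largest to smallest: 33, 26, 25, 22, 12, 8 bp.

33, 26, 25, 22, 12, 8 bp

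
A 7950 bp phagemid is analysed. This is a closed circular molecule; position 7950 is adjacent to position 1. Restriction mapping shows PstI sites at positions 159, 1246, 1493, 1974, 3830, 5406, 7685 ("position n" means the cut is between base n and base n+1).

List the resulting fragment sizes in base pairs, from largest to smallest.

Circular molecule, 7 cuts → 7 fragments:
  1246 − 159 = 1087 bp
  1493 − 1246 = 247 bp
  1974 − 1493 = 481 bp
  3830 − 1974 = 1856 bp
  5406 − 3830 = 1576 bp
  7685 − 5406 = 2279 bp
  wrap: 7950 − 7685 + 159 = 424 bp
Sorted largest to smallest: 2279, 1856, 1576, 1087, 481, 424, 247 bp.

2279, 1856, 1576, 1087, 481, 424, 247 bp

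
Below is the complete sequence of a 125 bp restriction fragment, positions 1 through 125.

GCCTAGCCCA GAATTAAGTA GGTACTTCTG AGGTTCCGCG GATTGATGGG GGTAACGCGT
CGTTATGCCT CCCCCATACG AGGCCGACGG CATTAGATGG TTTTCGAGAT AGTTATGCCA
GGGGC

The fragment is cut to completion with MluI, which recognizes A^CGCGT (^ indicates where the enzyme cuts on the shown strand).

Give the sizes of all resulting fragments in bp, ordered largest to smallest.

The MluI site (ACGCGT) starts at position 55.
MluI cuts after the first base of each site, so after position 55.
Linear molecule, 1 cut → 2 fragments:
  1–55 → 55 bp
  56–125 → 70 bp
Sorted largest to smallest: 70, 55 bp.

70, 55 bp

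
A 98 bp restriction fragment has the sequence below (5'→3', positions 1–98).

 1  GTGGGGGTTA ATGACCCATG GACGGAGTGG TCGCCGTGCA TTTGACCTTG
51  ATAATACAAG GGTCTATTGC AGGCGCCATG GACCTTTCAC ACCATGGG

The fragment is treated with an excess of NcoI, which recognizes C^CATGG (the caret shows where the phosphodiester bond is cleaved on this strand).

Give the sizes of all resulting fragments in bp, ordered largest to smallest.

NcoI sites (CCATGG) start at positions 16, 76, 92.
NcoI cuts after the first base of each site, so after positions 16, 76, 92.
Linear molecule, 3 cuts → 4 fragments:
  1–16 → 16 bp
  17–76 → 60 bp
  77–92 → 16 bp
  93–98 → 6 bp
Sorted largest to smallest: 60, 16, 16, 6 bp.

60, 16, 16, 6 bp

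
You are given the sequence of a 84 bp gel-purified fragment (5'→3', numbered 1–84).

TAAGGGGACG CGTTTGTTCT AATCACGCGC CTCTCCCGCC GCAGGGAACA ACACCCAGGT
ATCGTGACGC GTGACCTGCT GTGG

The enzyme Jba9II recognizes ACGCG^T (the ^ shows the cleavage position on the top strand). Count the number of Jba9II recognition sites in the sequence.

ACGCGT occurs starting at positions 8, 67.
Jba9II cuts at 2 sites.

2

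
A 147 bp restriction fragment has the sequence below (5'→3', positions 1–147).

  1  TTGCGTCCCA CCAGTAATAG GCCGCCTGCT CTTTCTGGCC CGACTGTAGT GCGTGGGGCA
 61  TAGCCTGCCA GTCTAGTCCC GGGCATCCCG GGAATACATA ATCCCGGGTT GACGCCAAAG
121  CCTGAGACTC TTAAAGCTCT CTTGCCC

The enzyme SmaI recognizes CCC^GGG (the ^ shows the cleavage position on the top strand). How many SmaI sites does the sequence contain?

3

CCCGGG occurs starting at positions 78, 87, 103.
SmaI cuts at 3 sites.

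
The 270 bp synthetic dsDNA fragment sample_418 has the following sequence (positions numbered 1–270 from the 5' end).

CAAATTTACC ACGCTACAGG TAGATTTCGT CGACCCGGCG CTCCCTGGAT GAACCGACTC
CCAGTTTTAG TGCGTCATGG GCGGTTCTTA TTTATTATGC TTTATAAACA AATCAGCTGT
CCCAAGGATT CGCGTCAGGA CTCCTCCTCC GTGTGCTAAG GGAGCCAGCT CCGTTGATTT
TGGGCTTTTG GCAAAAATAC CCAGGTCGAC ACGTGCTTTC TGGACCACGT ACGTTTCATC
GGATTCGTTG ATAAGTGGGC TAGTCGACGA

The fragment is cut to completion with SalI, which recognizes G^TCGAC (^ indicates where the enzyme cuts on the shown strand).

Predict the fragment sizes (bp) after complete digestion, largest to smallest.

176, 58, 29, 7 bp

SalI sites (GTCGAC) start at positions 29, 205, 263.
SalI cuts after the first base of each site, so after positions 29, 205, 263.
Linear molecule, 3 cuts → 4 fragments:
  1–29 → 29 bp
  30–205 → 176 bp
  206–263 → 58 bp
  264–270 → 7 bp
Sorted largest to smallest: 176, 58, 29, 7 bp.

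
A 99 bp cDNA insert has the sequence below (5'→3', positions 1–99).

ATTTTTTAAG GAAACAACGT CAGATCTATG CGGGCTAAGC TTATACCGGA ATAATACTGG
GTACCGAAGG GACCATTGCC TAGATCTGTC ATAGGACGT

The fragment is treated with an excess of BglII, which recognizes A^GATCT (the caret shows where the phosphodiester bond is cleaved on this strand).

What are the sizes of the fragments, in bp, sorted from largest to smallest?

BglII sites (AGATCT) start at positions 22, 82.
BglII cuts after the first base of each site, so after positions 22, 82.
Linear molecule, 2 cuts → 3 fragments:
  1–22 → 22 bp
  23–82 → 60 bp
  83–99 → 17 bp
Sorted largest to smallest: 60, 22, 17 bp.

60, 22, 17 bp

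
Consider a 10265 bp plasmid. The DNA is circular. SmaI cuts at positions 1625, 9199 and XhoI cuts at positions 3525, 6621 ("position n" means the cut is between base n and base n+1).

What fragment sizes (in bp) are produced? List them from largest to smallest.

3096, 2691, 2578, 1900 bp

Combined cut positions (sorted): 1625, 3525, 6621, 9199.
Circular molecule, 4 cuts → 4 fragments:
  3525 − 1625 = 1900 bp
  6621 − 3525 = 3096 bp
  9199 − 6621 = 2578 bp
  wrap: 10265 − 9199 + 1625 = 2691 bp
Sorted largest to smallest: 3096, 2691, 2578, 1900 bp.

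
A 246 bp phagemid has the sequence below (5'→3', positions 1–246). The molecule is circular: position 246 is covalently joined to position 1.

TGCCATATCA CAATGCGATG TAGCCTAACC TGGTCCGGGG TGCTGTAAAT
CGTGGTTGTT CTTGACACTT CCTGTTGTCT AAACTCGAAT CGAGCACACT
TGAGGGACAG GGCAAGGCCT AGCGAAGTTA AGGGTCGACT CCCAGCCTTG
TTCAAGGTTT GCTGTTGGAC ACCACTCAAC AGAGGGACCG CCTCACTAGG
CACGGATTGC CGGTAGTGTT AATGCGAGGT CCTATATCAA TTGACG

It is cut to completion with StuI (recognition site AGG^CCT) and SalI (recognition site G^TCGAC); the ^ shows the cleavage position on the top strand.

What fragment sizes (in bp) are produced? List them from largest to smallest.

The StuI site (AGGCCT) starts at position 115.
StuI cuts after base 3 of each site, so after position 117.
The SalI site (GTCGAC) starts at position 134.
SalI cuts after the first base of each site, so after position 134.
Combined cut positions: 117, 134.
Circular molecule, 2 cuts → 2 fragments:
  118–134 → 17 bp
  135–246 then 1–117 → 112 + 117 = 229 bp
Sorted largest to smallest: 229, 17 bp.

229, 17 bp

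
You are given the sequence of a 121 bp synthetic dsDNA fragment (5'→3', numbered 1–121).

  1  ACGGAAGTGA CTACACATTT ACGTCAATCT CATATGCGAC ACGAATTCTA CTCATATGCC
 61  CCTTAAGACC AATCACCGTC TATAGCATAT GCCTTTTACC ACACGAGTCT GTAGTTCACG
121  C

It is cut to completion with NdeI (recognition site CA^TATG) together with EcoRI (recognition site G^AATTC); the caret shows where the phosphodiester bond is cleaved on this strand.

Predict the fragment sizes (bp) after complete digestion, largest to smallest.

34, 33, 32, 11, 11 bp

NdeI sites (CATATG) start at positions 31, 53, 86.
NdeI cuts after base 2 of each site, so after positions 32, 54, 87.
The EcoRI site (GAATTC) starts at position 43.
EcoRI cuts after the first base of each site, so after position 43.
Combined cut positions: 32, 43, 54, 87.
Linear molecule, 4 cuts → 5 fragments:
  1–32 → 32 bp
  33–43 → 11 bp
  44–54 → 11 bp
  55–87 → 33 bp
  88–121 → 34 bp
Sorted largest to smallest: 34, 33, 32, 11, 11 bp.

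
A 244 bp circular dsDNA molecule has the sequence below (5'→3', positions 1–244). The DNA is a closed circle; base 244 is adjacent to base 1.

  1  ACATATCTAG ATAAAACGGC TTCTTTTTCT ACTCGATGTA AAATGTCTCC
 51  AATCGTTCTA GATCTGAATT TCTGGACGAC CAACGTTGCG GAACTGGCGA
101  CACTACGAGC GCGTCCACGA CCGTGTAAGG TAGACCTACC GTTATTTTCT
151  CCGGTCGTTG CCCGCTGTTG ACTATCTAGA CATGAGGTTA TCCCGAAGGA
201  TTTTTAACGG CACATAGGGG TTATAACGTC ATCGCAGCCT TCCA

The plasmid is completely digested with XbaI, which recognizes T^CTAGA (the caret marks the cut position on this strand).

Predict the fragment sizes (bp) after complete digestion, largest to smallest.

XbaI sites (TCTAGA) start at positions 6, 57, 175.
XbaI cuts after the first base of each site, so after positions 6, 57, 175.
Circular molecule, 3 cuts → 3 fragments:
  7–57 → 51 bp
  58–175 → 118 bp
  176–244 then 1–6 → 69 + 6 = 75 bp
Sorted largest to smallest: 118, 75, 51 bp.

118, 75, 51 bp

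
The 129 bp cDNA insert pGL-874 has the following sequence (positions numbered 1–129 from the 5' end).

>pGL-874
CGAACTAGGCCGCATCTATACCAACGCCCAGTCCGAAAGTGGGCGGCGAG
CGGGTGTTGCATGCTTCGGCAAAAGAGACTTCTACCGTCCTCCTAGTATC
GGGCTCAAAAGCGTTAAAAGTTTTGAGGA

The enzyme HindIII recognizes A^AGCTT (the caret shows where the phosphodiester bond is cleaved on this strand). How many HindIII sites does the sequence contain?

No occurrence of AAGCTT is present in the sequence.
HindIII does not cut: 0 sites.

0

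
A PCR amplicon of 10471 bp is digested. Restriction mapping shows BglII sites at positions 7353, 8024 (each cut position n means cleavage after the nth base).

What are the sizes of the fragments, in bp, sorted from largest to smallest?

7353, 2447, 671 bp

Linear molecule, 2 cuts → 3 fragments:
  7353 − 0 = 7353 bp
  8024 − 7353 = 671 bp
  10471 − 8024 = 2447 bp
Sorted largest to smallest: 7353, 2447, 671 bp.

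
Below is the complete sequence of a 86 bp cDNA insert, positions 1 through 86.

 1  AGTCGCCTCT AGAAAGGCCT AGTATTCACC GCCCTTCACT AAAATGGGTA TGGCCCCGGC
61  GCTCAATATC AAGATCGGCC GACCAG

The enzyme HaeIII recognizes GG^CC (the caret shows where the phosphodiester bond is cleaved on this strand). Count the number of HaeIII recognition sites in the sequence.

GGCC occurs starting at positions 16, 52, 77.
HaeIII cuts at 3 sites.

3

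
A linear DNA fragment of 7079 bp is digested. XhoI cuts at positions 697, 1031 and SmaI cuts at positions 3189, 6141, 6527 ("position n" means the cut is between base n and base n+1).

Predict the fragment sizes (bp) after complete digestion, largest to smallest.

Combined cut positions (sorted): 697, 1031, 3189, 6141, 6527.
Linear molecule, 5 cuts → 6 fragments:
  697 − 0 = 697 bp
  1031 − 697 = 334 bp
  3189 − 1031 = 2158 bp
  6141 − 3189 = 2952 bp
  6527 − 6141 = 386 bp
  7079 − 6527 = 552 bp
Sorted largest to smallest: 2952, 2158, 697, 552, 386, 334 bp.

2952, 2158, 697, 552, 386, 334 bp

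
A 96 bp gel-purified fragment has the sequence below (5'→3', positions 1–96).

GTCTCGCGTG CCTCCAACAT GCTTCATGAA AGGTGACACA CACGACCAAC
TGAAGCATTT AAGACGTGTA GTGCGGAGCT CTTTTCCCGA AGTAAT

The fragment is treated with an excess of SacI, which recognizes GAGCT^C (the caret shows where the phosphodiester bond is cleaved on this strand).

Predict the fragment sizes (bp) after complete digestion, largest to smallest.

80, 16 bp

The SacI site (GAGCTC) starts at position 76.
SacI cuts after base 5 of each site (before the last base), so after position 80.
Linear molecule, 1 cut → 2 fragments:
  1–80 → 80 bp
  81–96 → 16 bp
Sorted largest to smallest: 80, 16 bp.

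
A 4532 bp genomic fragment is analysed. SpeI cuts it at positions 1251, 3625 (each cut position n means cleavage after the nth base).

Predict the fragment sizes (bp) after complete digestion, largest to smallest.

2374, 1251, 907 bp

Linear molecule, 2 cuts → 3 fragments:
  1251 − 0 = 1251 bp
  3625 − 1251 = 2374 bp
  4532 − 3625 = 907 bp
Sorted largest to smallest: 2374, 1251, 907 bp.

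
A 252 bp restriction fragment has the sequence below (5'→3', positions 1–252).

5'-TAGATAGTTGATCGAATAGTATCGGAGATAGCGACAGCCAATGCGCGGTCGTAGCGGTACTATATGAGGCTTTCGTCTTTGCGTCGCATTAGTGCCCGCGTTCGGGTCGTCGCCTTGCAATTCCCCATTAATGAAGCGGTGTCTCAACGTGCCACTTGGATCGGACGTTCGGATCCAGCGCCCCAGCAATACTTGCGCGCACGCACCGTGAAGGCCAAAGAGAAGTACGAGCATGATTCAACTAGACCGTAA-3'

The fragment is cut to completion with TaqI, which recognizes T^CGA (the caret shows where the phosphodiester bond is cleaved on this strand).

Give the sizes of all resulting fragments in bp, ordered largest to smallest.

240, 12 bp

The TaqI site (TCGA) starts at position 12.
TaqI cuts after the first base of each site, so after position 12.
Linear molecule, 1 cut → 2 fragments:
  1–12 → 12 bp
  13–252 → 240 bp
Sorted largest to smallest: 240, 12 bp.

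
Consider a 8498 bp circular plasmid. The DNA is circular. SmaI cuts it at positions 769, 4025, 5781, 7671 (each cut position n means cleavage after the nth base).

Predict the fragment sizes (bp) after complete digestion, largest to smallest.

Circular molecule, 4 cuts → 4 fragments:
  4025 − 769 = 3256 bp
  5781 − 4025 = 1756 bp
  7671 − 5781 = 1890 bp
  wrap: 8498 − 7671 + 769 = 1596 bp
Sorted largest to smallest: 3256, 1890, 1756, 1596 bp.

3256, 1890, 1756, 1596 bp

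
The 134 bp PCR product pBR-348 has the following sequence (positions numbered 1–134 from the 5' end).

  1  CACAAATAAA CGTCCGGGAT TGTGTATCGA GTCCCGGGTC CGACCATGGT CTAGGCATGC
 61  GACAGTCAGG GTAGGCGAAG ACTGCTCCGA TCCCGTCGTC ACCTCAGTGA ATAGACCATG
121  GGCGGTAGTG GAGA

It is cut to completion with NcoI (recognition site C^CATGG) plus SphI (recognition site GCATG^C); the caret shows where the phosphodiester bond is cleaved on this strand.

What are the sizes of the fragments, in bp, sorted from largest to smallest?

57, 44, 18, 15 bp

NcoI sites (CCATGG) start at positions 44, 116.
NcoI cuts after the first base of each site, so after positions 44, 116.
The SphI site (GCATGC) starts at position 55.
SphI cuts after base 5 of each site (before the last base), so after position 59.
Combined cut positions: 44, 59, 116.
Linear molecule, 3 cuts → 4 fragments:
  1–44 → 44 bp
  45–59 → 15 bp
  60–116 → 57 bp
  117–134 → 18 bp
Sorted largest to smallest: 57, 44, 18, 15 bp.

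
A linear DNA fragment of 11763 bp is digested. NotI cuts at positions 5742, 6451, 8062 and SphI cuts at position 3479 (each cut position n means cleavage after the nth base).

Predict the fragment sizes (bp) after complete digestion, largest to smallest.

3701, 3479, 2263, 1611, 709 bp

Combined cut positions (sorted): 3479, 5742, 6451, 8062.
Linear molecule, 4 cuts → 5 fragments:
  3479 − 0 = 3479 bp
  5742 − 3479 = 2263 bp
  6451 − 5742 = 709 bp
  8062 − 6451 = 1611 bp
  11763 − 8062 = 3701 bp
Sorted largest to smallest: 3701, 3479, 2263, 1611, 709 bp.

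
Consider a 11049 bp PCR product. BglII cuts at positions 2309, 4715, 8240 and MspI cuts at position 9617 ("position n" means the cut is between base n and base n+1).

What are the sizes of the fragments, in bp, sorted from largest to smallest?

Combined cut positions (sorted): 2309, 4715, 8240, 9617.
Linear molecule, 4 cuts → 5 fragments:
  2309 − 0 = 2309 bp
  4715 − 2309 = 2406 bp
  8240 − 4715 = 3525 bp
  9617 − 8240 = 1377 bp
  11049 − 9617 = 1432 bp
Sorted largest to smallest: 3525, 2406, 2309, 1432, 1377 bp.

3525, 2406, 2309, 1432, 1377 bp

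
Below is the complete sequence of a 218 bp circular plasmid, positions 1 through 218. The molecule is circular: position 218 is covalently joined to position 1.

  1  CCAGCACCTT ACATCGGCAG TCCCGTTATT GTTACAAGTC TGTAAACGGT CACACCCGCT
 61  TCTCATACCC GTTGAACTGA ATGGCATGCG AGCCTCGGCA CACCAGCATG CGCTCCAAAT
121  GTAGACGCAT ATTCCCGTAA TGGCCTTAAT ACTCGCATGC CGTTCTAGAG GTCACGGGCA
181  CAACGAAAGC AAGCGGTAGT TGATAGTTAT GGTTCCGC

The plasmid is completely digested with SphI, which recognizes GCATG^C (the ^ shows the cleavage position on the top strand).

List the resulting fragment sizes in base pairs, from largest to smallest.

147, 49, 22 bp

SphI sites (GCATGC) start at positions 84, 106, 155.
SphI cuts after base 5 of each site (before the last base), so after positions 88, 110, 159.
Circular molecule, 3 cuts → 3 fragments:
  89–110 → 22 bp
  111–159 → 49 bp
  160–218 then 1–88 → 59 + 88 = 147 bp
Sorted largest to smallest: 147, 49, 22 bp.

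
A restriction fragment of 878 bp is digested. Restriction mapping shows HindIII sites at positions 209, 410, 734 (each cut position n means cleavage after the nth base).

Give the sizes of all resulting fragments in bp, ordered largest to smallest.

Linear molecule, 3 cuts → 4 fragments:
  209 − 0 = 209 bp
  410 − 209 = 201 bp
  734 − 410 = 324 bp
  878 − 734 = 144 bp
Sorted largest to smallest: 324, 209, 201, 144 bp.

324, 209, 201, 144 bp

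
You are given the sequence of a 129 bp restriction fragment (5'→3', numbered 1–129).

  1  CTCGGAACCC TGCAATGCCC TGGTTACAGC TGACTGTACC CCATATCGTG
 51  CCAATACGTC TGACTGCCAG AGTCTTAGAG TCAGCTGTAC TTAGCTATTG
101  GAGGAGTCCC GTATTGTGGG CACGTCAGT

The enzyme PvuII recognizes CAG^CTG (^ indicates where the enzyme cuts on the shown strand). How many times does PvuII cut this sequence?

2

CAGCTG occurs starting at positions 27, 82.
PvuII cuts at 2 sites.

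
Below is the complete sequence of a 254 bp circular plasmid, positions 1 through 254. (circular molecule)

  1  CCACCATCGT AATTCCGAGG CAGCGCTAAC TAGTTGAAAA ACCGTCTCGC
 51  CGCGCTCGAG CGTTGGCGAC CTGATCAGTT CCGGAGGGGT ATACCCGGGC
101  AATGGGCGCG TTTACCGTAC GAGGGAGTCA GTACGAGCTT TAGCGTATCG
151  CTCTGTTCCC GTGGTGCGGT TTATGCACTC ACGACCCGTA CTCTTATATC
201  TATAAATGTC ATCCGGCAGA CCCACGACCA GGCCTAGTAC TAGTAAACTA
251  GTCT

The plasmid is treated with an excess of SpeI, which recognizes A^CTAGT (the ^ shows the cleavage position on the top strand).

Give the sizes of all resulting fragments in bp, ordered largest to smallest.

210, 36, 8 bp

SpeI sites (ACTAGT) start at positions 29, 239, 247.
SpeI cuts after the first base of each site, so after positions 29, 239, 247.
Circular molecule, 3 cuts → 3 fragments:
  30–239 → 210 bp
  240–247 → 8 bp
  248–254 then 1–29 → 7 + 29 = 36 bp
Sorted largest to smallest: 210, 36, 8 bp.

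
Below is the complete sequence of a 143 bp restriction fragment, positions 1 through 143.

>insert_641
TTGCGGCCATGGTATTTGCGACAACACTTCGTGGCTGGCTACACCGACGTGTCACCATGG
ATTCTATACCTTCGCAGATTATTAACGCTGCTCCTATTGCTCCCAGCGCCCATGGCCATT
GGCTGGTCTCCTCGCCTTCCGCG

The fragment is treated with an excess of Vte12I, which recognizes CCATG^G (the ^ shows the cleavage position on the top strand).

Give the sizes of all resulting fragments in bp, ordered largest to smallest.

55, 48, 29, 11 bp

Vte12I sites (CCATGG) start at positions 7, 55, 110.
Vte12I cuts after base 5 of each site (before the last base), so after positions 11, 59, 114.
Linear molecule, 3 cuts → 4 fragments:
  1–11 → 11 bp
  12–59 → 48 bp
  60–114 → 55 bp
  115–143 → 29 bp
Sorted largest to smallest: 55, 48, 29, 11 bp.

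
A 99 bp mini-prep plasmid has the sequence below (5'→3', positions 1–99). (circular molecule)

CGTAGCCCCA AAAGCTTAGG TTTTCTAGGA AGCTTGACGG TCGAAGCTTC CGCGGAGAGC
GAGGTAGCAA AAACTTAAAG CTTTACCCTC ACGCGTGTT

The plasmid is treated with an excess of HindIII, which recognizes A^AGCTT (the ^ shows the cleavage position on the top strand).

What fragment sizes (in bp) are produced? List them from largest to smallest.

HindIII sites (AAGCTT) start at positions 12, 30, 44, 78.
HindIII cuts after the first base of each site, so after positions 12, 30, 44, 78.
Circular molecule, 4 cuts → 4 fragments:
  13–30 → 18 bp
  31–44 → 14 bp
  45–78 → 34 bp
  79–99 then 1–12 → 21 + 12 = 33 bp
Sorted largest to smallest: 34, 33, 18, 14 bp.

34, 33, 18, 14 bp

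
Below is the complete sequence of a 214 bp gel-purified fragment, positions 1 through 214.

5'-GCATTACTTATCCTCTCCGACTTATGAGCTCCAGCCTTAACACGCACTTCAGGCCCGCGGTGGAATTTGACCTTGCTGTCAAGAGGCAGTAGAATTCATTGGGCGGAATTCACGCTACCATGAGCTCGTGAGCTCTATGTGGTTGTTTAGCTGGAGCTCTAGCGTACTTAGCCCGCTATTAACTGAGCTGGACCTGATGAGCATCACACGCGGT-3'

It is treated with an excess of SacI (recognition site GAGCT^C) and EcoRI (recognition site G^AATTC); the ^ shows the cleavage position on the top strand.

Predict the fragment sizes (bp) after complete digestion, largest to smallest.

SacI sites (GAGCTC) start at positions 26, 122, 130, 154.
SacI cuts after base 5 of each site (before the last base), so after positions 30, 126, 134, 158.
EcoRI sites (GAATTC) start at positions 92, 106.
EcoRI cuts after the first base of each site, so after positions 92, 106.
Combined cut positions: 30, 92, 106, 126, 134, 158.
Linear molecule, 6 cuts → 7 fragments:
  1–30 → 30 bp
  31–92 → 62 bp
  93–106 → 14 bp
  107–126 → 20 bp
  127–134 → 8 bp
  135–158 → 24 bp
  159–214 → 56 bp
Sorted largest to smallest: 62, 56, 30, 24, 20, 14, 8 bp.

62, 56, 30, 24, 20, 14, 8 bp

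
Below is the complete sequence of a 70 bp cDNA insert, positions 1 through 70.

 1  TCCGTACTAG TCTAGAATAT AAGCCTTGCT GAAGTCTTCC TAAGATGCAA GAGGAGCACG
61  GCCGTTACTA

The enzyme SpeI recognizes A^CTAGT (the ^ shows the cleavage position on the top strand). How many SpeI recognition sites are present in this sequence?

1

ACTAGT occurs starting at position 6.
SpeI cuts at 1 site.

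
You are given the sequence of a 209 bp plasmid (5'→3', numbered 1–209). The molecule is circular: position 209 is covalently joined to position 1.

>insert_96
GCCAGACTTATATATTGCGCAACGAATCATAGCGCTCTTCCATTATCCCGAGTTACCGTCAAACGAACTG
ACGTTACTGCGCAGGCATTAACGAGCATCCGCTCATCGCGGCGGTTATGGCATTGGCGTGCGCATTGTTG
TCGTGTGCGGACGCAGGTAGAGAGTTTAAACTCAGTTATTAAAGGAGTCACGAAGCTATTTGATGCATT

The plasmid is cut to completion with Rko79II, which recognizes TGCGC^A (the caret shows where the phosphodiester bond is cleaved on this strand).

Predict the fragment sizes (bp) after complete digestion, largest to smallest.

Rko79II sites (TGCGCA) start at positions 16, 78, 129.
Rko79II cuts after base 5 of each site (before the last base), so after positions 20, 82, 133.
Circular molecule, 3 cuts → 3 fragments:
  21–82 → 62 bp
  83–133 → 51 bp
  134–209 then 1–20 → 76 + 20 = 96 bp
Sorted largest to smallest: 96, 62, 51 bp.

96, 62, 51 bp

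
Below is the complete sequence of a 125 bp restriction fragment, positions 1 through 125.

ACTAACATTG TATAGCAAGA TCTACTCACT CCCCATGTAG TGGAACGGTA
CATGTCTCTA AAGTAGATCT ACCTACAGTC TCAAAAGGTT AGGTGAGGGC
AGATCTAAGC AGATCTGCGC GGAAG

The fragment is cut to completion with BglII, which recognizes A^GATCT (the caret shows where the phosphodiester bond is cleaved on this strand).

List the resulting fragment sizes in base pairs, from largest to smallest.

BglII sites (AGATCT) start at positions 18, 65, 101, 111.
BglII cuts after the first base of each site, so after positions 18, 65, 101, 111.
Linear molecule, 4 cuts → 5 fragments:
  1–18 → 18 bp
  19–65 → 47 bp
  66–101 → 36 bp
  102–111 → 10 bp
  112–125 → 14 bp
Sorted largest to smallest: 47, 36, 18, 14, 10 bp.

47, 36, 18, 14, 10 bp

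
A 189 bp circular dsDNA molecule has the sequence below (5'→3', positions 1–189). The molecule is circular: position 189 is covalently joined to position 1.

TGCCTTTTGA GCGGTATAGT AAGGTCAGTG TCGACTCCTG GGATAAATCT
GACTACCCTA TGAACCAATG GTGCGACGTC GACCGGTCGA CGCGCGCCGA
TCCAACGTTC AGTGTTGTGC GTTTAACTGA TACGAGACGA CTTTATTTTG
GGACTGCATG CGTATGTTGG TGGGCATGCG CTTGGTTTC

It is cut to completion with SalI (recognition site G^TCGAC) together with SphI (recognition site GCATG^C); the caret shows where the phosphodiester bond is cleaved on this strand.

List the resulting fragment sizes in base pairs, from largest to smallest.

74, 48, 41, 18, 8 bp

SalI sites (GTCGAC) start at positions 30, 78, 86.
SalI cuts after the first base of each site, so after positions 30, 78, 86.
SphI sites (GCATGC) start at positions 156, 174.
SphI cuts after base 5 of each site (before the last base), so after positions 160, 178.
Combined cut positions: 30, 78, 86, 160, 178.
Circular molecule, 5 cuts → 5 fragments:
  31–78 → 48 bp
  79–86 → 8 bp
  87–160 → 74 bp
  161–178 → 18 bp
  179–189 then 1–30 → 11 + 30 = 41 bp
Sorted largest to smallest: 74, 48, 41, 18, 8 bp.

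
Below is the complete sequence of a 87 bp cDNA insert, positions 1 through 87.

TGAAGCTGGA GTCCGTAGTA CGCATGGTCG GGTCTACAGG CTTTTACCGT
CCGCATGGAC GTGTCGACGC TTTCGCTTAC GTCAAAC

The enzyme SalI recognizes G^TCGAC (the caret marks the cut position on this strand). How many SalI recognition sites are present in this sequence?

1

GTCGAC occurs starting at position 63.
SalI cuts at 1 site.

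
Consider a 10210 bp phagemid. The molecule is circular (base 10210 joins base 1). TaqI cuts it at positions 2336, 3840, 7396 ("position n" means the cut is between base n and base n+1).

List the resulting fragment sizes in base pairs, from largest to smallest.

5150, 3556, 1504 bp

Circular molecule, 3 cuts → 3 fragments:
  3840 − 2336 = 1504 bp
  7396 − 3840 = 3556 bp
  wrap: 10210 − 7396 + 2336 = 5150 bp
Sorted largest to smallest: 5150, 3556, 1504 bp.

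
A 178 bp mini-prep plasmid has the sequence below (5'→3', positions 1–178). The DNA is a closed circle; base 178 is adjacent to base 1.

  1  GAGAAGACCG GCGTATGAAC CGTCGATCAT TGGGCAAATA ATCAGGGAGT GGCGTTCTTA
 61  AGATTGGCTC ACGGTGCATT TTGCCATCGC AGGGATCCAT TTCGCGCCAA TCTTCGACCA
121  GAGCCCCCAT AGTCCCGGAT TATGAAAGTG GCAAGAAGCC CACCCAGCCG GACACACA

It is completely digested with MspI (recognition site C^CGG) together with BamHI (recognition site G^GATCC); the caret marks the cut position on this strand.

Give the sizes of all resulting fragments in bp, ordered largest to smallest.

85, 42, 33, 18 bp

MspI sites (CCGG) start at positions 8, 135, 168.
MspI cuts after the first base of each site, so after positions 8, 135, 168.
The BamHI site (GGATCC) starts at position 93.
BamHI cuts after the first base of each site, so after position 93.
Combined cut positions: 8, 93, 135, 168.
Circular molecule, 4 cuts → 4 fragments:
  9–93 → 85 bp
  94–135 → 42 bp
  136–168 → 33 bp
  169–178 then 1–8 → 10 + 8 = 18 bp
Sorted largest to smallest: 85, 42, 33, 18 bp.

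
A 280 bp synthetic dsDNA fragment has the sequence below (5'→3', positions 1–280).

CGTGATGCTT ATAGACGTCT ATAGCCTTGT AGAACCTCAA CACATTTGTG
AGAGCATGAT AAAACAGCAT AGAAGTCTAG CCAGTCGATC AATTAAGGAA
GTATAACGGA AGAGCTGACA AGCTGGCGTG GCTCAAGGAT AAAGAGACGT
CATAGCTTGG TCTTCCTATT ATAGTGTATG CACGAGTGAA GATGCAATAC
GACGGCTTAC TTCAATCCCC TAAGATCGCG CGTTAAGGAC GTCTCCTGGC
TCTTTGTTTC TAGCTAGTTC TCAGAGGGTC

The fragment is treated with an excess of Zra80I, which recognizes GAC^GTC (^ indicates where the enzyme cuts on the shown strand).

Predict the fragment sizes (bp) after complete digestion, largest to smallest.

132, 92, 40, 16 bp

Zra80I sites (GACGTC) start at positions 14, 146, 238.
Zra80I cuts after base 3 of each site, so after positions 16, 148, 240.
Linear molecule, 3 cuts → 4 fragments:
  1–16 → 16 bp
  17–148 → 132 bp
  149–240 → 92 bp
  241–280 → 40 bp
Sorted largest to smallest: 132, 92, 40, 16 bp.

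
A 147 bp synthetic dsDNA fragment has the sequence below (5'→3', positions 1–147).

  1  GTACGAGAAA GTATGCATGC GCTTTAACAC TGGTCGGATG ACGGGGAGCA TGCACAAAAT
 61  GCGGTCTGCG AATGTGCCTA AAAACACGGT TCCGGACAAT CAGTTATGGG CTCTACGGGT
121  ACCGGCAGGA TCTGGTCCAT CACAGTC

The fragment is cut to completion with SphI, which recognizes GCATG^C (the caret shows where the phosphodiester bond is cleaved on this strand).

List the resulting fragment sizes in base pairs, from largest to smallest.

95, 33, 19 bp

SphI sites (GCATGC) start at positions 15, 48.
SphI cuts after base 5 of each site (before the last base), so after positions 19, 52.
Linear molecule, 2 cuts → 3 fragments:
  1–19 → 19 bp
  20–52 → 33 bp
  53–147 → 95 bp
Sorted largest to smallest: 95, 33, 19 bp.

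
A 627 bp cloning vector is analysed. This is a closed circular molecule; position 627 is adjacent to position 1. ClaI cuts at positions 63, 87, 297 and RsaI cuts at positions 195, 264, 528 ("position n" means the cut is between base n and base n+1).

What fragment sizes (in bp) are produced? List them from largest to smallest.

Combined cut positions (sorted): 63, 87, 195, 264, 297, 528.
Circular molecule, 6 cuts → 6 fragments:
  87 − 63 = 24 bp
  195 − 87 = 108 bp
  264 − 195 = 69 bp
  297 − 264 = 33 bp
  528 − 297 = 231 bp
  wrap: 627 − 528 + 63 = 162 bp
Sorted largest to smallest: 231, 162, 108, 69, 33, 24 bp.

231, 162, 108, 69, 33, 24 bp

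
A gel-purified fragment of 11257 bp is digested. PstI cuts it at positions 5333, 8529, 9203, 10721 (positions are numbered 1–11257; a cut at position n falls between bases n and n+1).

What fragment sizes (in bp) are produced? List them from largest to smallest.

5333, 3196, 1518, 674, 536 bp

Linear molecule, 4 cuts → 5 fragments:
  5333 − 0 = 5333 bp
  8529 − 5333 = 3196 bp
  9203 − 8529 = 674 bp
  10721 − 9203 = 1518 bp
  11257 − 10721 = 536 bp
Sorted largest to smallest: 5333, 3196, 1518, 674, 536 bp.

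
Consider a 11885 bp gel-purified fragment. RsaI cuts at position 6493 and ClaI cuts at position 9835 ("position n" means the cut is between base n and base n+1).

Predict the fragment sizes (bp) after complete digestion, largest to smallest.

Combined cut positions (sorted): 6493, 9835.
Linear molecule, 2 cuts → 3 fragments:
  6493 − 0 = 6493 bp
  9835 − 6493 = 3342 bp
  11885 − 9835 = 2050 bp
Sorted largest to smallest: 6493, 3342, 2050 bp.

6493, 3342, 2050 bp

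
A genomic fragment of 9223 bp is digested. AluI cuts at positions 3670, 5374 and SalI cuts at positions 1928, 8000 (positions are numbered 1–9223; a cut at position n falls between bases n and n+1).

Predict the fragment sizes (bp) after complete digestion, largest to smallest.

Combined cut positions (sorted): 1928, 3670, 5374, 8000.
Linear molecule, 4 cuts → 5 fragments:
  1928 − 0 = 1928 bp
  3670 − 1928 = 1742 bp
  5374 − 3670 = 1704 bp
  8000 − 5374 = 2626 bp
  9223 − 8000 = 1223 bp
Sorted largest to smallest: 2626, 1928, 1742, 1704, 1223 bp.

2626, 1928, 1742, 1704, 1223 bp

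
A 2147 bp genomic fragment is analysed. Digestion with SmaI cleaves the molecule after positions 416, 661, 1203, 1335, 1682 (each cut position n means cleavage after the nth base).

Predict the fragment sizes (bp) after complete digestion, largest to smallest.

Linear molecule, 5 cuts → 6 fragments:
  416 − 0 = 416 bp
  661 − 416 = 245 bp
  1203 − 661 = 542 bp
  1335 − 1203 = 132 bp
  1682 − 1335 = 347 bp
  2147 − 1682 = 465 bp
Sorted largest to smallest: 542, 465, 416, 347, 245, 132 bp.

542, 465, 416, 347, 245, 132 bp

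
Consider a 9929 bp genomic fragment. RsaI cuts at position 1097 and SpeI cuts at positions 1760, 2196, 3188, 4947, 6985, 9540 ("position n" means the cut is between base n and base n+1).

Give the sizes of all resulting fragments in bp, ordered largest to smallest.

Combined cut positions (sorted): 1097, 1760, 2196, 3188, 4947, 6985, 9540.
Linear molecule, 7 cuts → 8 fragments:
  1097 − 0 = 1097 bp
  1760 − 1097 = 663 bp
  2196 − 1760 = 436 bp
  3188 − 2196 = 992 bp
  4947 − 3188 = 1759 bp
  6985 − 4947 = 2038 bp
  9540 − 6985 = 2555 bp
  9929 − 9540 = 389 bp
Sorted largest to smallest: 2555, 2038, 1759, 1097, 992, 663, 436, 389 bp.

2555, 2038, 1759, 1097, 992, 663, 436, 389 bp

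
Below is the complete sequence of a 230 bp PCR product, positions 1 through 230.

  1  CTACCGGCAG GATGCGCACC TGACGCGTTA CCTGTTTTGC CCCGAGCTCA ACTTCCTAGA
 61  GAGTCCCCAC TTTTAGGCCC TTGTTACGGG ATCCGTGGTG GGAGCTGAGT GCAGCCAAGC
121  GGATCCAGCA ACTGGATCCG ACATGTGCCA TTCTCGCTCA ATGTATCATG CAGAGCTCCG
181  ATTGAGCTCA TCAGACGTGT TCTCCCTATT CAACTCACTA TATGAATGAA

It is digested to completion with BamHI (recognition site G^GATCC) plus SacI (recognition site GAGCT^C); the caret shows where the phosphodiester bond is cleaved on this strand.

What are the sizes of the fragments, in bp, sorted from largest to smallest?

BamHI sites (GGATCC) start at positions 89, 121, 134.
BamHI cuts after the first base of each site, so after positions 89, 121, 134.
SacI sites (GAGCTC) start at positions 44, 173, 184.
SacI cuts after base 5 of each site (before the last base), so after positions 48, 177, 188.
Combined cut positions: 48, 89, 121, 134, 177, 188.
Linear molecule, 6 cuts → 7 fragments:
  1–48 → 48 bp
  49–89 → 41 bp
  90–121 → 32 bp
  122–134 → 13 bp
  135–177 → 43 bp
  178–188 → 11 bp
  189–230 → 42 bp
Sorted largest to smallest: 48, 43, 42, 41, 32, 13, 11 bp.

48, 43, 42, 41, 32, 13, 11 bp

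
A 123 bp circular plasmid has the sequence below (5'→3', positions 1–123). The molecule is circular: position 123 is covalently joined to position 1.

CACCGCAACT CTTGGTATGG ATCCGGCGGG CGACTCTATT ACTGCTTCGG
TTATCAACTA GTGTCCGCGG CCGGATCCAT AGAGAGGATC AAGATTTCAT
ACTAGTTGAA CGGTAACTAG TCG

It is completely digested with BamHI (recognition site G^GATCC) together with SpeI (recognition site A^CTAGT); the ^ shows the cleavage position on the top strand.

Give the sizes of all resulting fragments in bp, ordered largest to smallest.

BamHI sites (GGATCC) start at positions 19, 73.
BamHI cuts after the first base of each site, so after positions 19, 73.
SpeI sites (ACTAGT) start at positions 57, 101, 116.
SpeI cuts after the first base of each site, so after positions 57, 101, 116.
Combined cut positions: 19, 57, 73, 101, 116.
Circular molecule, 5 cuts → 5 fragments:
  20–57 → 38 bp
  58–73 → 16 bp
  74–101 → 28 bp
  102–116 → 15 bp
  117–123 then 1–19 → 7 + 19 = 26 bp
Sorted largest to smallest: 38, 28, 26, 16, 15 bp.

38, 28, 26, 16, 15 bp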